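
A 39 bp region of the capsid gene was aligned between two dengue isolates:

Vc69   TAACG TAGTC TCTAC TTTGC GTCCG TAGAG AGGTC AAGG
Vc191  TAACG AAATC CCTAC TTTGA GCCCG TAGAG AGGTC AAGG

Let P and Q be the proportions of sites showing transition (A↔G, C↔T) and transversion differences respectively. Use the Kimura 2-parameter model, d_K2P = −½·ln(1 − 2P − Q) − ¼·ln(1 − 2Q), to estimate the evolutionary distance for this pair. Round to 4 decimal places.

0.1418

Mismatches occur at site 6 (T→A, transversion), site 8 (G→A, transition), site 11 (T→C, transition), site 20 (C→A, transversion), site 22 (T→C, transition).
Of the 5 differences, 3 transitions and 2 transversions over 39 sites: P = 3/39 = 0.076923, Q = 2/39 = 0.051282.
d = −0.5·ln(0.794872) − 0.25·ln(0.897436) = −0.5·(-0.229574) − 0.25·(-0.108213) = 0.1418.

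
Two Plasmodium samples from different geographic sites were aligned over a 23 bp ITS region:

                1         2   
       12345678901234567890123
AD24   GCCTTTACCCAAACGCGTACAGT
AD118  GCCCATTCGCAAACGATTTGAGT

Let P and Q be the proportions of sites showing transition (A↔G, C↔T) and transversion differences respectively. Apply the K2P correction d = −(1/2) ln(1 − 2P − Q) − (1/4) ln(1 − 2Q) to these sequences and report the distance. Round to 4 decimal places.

0.4828

The sequences differ at positions 4 (T/C, transition), 5 (T/A, transversion), 7 (A/T, transversion), 9 (C/G, transversion), 16 (C/A, transversion), 17 (G/T, transversion), 19 (A/T, transversion), 20 (C/G, transversion).
Of the 8 differences, 1 transition and 7 transversions over 23 sites: P = 1/23 = 0.043478, Q = 7/23 = 0.304348.
d = −0.5·ln(0.608696) − 0.25·ln(0.391304) = −0.5·(-0.496436) − 0.25·(-0.938271) = 0.4828.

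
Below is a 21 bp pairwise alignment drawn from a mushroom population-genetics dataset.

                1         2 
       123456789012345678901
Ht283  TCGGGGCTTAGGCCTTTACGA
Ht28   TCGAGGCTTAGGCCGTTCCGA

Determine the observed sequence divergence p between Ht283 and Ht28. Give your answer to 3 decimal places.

0.143

Differing sites — 4:G/A; 15:T/G; 18:A/C.
There are 3 differences over 21 sites, so p = 3/21 = 0.143.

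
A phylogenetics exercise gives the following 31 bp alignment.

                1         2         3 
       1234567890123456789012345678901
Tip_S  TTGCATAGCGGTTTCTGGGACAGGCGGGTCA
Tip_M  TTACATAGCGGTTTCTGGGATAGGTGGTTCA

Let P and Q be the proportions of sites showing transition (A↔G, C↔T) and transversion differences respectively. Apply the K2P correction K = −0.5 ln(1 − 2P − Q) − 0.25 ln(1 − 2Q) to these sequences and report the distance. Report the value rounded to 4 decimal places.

0.1446

Differing sites — 3:G/A (Ti); 21:C/T (Ti); 25:C/T (Ti); 28:G/T (Tv).
Of the 4 differences, 3 transitions and 1 transversion over 31 sites: P = 3/31 = 0.096774, Q = 1/31 = 0.032258.
d = −0.5·ln(0.774194) − 0.25·ln(0.935484) = −0.5·(-0.255933) − 0.25·(-0.066691) = 0.1446.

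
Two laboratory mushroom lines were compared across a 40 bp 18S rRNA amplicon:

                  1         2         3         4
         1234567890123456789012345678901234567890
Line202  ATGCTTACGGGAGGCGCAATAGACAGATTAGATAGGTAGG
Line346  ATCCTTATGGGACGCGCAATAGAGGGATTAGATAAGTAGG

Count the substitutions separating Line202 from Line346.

Differing sites — 3:G/C; 8:C/T; 13:G/C; 24:C/G; 25:A/G; 35:G/A.
That gives 6 mismatches out of 40 aligned sites, so the Hamming distance is 6.

6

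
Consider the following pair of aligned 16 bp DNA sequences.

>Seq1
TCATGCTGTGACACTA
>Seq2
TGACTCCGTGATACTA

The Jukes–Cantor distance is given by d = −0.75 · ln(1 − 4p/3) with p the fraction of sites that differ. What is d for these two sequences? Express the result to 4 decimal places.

0.4042

The sequences differ at positions 2 (C/G), 4 (T/C), 5 (G/T), 7 (T/C), 12 (C/T).
p = 5/16 = 0.312500.
d = −0.75 · ln(1 − (4/3)·0.312500) = −0.75 · ln(0.583333) = −0.75 · (-0.538997) = 0.4042.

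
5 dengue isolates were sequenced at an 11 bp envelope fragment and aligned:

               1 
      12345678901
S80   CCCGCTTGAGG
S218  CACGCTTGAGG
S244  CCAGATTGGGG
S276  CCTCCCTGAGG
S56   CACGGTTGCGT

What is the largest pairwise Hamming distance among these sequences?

Pairwise Hamming distances:
  S80 vs S218: 1
  S80 vs S244: 3
  S80 vs S276: 3
  S80 vs S56: 4
  S218 vs S244: 4
  S218 vs S276: 4
  S218 vs S56: 3
  S244 vs S276: 5
  S244 vs S56: 5
  S276 vs S56: 7
The largest is 7, between S276 and S56.

7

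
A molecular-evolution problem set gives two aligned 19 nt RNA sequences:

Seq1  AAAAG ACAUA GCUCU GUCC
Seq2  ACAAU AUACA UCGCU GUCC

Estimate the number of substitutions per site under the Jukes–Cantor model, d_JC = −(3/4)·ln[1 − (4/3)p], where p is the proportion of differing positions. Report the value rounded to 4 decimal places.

The sequences differ at positions 2 (A/C), 5 (G/U), 7 (C/U), 9 (U/C), 11 (G/U), 13 (U/G).
p = 6/19 = 0.315789.
d = −0.75 · ln(1 − (4/3)·0.315789) = −0.75 · ln(0.578948) = −0.75 · (-0.546543) = 0.4099.

0.4099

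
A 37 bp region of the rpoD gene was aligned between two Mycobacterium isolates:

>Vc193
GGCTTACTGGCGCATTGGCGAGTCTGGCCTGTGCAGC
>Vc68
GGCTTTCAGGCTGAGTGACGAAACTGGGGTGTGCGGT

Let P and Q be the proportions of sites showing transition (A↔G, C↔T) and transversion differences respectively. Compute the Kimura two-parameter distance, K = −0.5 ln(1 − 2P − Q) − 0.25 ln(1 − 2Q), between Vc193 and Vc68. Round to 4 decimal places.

0.4248

Mismatches occur at site 6 (A↔T, transversion), site 8 (T↔A, transversion), site 12 (G↔T, transversion), site 13 (C↔G, transversion), site 15 (T↔G, transversion), site 18 (G↔A, transition), site 22 (G↔A, transition), site 23 (T↔A, transversion), site 28 (C↔G, transversion), site 29 (C↔G, transversion), site 35 (A↔G, transition), site 37 (C↔T, transition).
Of the 12 differences, 4 transitions and 8 transversions over 37 sites: P = 4/37 = 0.108108, Q = 8/37 = 0.216216.
d = −0.5·ln(0.567568) − 0.25·ln(0.567568) = −0.5·(-0.566395) − 0.25·(-0.566395) = 0.4248.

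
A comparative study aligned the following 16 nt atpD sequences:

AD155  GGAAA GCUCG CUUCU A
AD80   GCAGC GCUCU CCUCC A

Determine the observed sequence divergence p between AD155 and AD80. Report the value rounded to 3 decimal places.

Differing sites — 2:G/C; 4:A/G; 5:A/C; 10:G/U; 12:U/C; 15:U/C.
There are 6 differences over 16 sites, so p = 6/16 = 0.375.

0.375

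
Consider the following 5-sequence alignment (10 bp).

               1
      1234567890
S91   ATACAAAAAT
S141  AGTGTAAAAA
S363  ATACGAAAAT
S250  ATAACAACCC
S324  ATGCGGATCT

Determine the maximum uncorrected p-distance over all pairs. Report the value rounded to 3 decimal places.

0.800

Pairwise Hamming distances:
  S91 vs S141: 5
  S91 vs S363: 1
  S91 vs S250: 5
  S91 vs S324: 5
  S141 vs S363: 5
  S141 vs S250: 7
  S141 vs S324: 8
  S363 vs S250: 5
  S363 vs S324: 4
  S250 vs S324: 6
The largest is 8 mismatches, between S141 and S324; p = 8/10 = 0.800.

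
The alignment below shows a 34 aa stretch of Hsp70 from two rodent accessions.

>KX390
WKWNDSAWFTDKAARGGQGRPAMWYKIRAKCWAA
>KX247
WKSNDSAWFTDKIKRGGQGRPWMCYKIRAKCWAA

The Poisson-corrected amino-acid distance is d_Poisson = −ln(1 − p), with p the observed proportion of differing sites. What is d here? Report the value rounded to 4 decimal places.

Mismatches occur at site 3 (W/S), site 13 (A/I), site 14 (A/K), site 22 (A/W), site 24 (W/C).
p = 5/34 = 0.147059.
d = −ln(1 − 0.147059) = −ln(0.852941) = 0.1591.

0.1591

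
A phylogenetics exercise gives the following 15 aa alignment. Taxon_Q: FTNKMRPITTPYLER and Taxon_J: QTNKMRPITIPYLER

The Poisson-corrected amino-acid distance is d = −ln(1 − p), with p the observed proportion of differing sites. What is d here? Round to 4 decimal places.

0.1431

Mismatches occur at site 1 (F↔Q), site 10 (T↔I).
p = 2/15 = 0.133333.
d = −ln(1 − 0.133333) = −ln(0.866667) = 0.1431.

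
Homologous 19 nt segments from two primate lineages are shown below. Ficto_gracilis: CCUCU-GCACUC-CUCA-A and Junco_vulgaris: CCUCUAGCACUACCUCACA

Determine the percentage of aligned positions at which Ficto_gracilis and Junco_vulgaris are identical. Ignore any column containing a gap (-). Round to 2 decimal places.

Excluding the 3 gap columns leaves 16 comparable sites.
A single mismatch occurs at site 12 (C/A).
15 of the 16 comparable sites match, so the percent identity is 15/16 × 100 = 93.75%.

93.75%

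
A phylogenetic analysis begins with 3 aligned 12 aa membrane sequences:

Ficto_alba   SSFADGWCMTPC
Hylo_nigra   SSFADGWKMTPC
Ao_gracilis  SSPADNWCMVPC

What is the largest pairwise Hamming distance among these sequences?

4

Pairwise Hamming distances:
  Ficto_alba vs Hylo_nigra: 1
  Ficto_alba vs Ao_gracilis: 3
  Hylo_nigra vs Ao_gracilis: 4
The largest is 4, between Hylo_nigra and Ao_gracilis.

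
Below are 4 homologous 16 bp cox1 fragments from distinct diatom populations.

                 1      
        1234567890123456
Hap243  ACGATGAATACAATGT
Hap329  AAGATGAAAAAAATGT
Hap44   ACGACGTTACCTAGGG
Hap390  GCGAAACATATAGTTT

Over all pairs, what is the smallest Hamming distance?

3

Pairwise Hamming distances:
  Hap243 vs Hap329: 3
  Hap243 vs Hap44: 8
  Hap243 vs Hap390: 7
  Hap329 vs Hap44: 9
  Hap329 vs Hap390: 9
  Hap44 vs Hap390: 13
The smallest is 3, between Hap243 and Hap329.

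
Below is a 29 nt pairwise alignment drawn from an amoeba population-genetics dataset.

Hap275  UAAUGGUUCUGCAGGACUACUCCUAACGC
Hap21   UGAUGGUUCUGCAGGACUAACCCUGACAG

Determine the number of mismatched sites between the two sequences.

6

Mismatches occur at site 2 (A→G), site 20 (C→A), site 21 (U→C), site 25 (A→G), site 28 (G→A), site 29 (C→G).
That gives 6 mismatches out of 29 aligned sites, so the Hamming distance is 6.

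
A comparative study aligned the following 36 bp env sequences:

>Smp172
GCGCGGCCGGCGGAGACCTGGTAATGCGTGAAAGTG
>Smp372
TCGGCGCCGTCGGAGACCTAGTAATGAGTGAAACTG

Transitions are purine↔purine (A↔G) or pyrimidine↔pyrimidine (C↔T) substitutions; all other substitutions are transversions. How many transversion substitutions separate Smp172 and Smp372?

Differing sites — 1:G/T (Tv); 4:C/G (Tv); 5:G/C (Tv); 10:G/T (Tv); 20:G/A (Ti); 27:C/A (Tv); 34:G/C (Tv).
Of the 7 differences, 1 transition and 6 transversions, so the answer is 6.

6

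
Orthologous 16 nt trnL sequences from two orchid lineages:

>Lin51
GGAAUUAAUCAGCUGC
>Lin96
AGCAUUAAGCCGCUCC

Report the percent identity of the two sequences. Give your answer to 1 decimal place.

68.8%

Differing sites — 1:G/A; 3:A/C; 9:U/G; 11:A/C; 15:G/C.
11 of the 16 sites match, so the percent identity is 11/16 × 100 = 68.8%.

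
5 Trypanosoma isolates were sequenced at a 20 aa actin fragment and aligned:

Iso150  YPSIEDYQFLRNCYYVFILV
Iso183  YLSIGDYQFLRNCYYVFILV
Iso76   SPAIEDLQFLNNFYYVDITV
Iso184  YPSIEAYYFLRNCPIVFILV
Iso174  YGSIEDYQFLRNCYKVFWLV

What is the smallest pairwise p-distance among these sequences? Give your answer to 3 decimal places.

0.100

Pairwise Hamming distances:
  Iso150 vs Iso183: 2
  Iso150 vs Iso76: 7
  Iso150 vs Iso184: 4
  Iso150 vs Iso174: 3
  Iso183 vs Iso76: 9
  Iso183 vs Iso184: 6
  Iso183 vs Iso174: 4
  Iso76 vs Iso184: 11
  Iso76 vs Iso174: 10
  Iso184 vs Iso174: 6
The smallest is 2 mismatches, between Iso150 and Iso183; p = 2/20 = 0.100.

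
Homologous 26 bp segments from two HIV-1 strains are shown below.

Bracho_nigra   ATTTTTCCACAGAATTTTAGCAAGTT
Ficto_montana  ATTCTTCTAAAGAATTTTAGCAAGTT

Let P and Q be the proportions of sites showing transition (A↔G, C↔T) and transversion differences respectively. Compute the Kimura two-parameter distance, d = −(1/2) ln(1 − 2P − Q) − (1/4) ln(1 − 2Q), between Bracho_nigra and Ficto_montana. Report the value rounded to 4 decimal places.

The sequences differ at positions 4 (T/C, transition), 8 (C/T, transition), 10 (C/A, transversion).
Of the 3 differences, 2 transitions and 1 transversion over 26 sites: P = 2/26 = 0.076923, Q = 1/26 = 0.038462.
d = −0.5·ln(0.807692) − 0.25·ln(0.923076) = −0.5·(-0.213574) − 0.25·(-0.080044) = 0.1268.

0.1268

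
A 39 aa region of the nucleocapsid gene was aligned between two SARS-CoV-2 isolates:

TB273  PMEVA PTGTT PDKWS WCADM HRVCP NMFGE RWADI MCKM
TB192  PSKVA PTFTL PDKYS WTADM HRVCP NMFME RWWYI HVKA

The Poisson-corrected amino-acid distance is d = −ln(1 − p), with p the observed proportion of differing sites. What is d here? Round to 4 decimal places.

Differing sites — 2:M/S; 3:E/K; 8:G/F; 10:T/L; 14:W/Y; 17:C/T; 29:G/M; 33:A/W; 34:D/Y; 36:M/H; 37:C/V; 39:M/A.
p = 12/39 = 0.307692.
d = −ln(1 − 0.307692) = −ln(0.692308) = 0.3677.

0.3677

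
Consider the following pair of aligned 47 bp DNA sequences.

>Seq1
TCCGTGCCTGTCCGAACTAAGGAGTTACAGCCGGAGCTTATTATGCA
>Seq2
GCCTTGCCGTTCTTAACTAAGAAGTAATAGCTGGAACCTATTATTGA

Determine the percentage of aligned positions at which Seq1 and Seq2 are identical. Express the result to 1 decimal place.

Mismatches occur at site 1 (T→G), site 4 (G→T), site 9 (T→G), site 10 (G→T), site 13 (C→T), site 14 (G→T), site 22 (G→A), site 26 (T→A), site 28 (C→T), site 32 (C→T), site 36 (G→A), site 38 (T→C), site 45 (G→T), site 46 (C→G).
33 of the 47 sites match, so the percent identity is 33/47 × 100 = 70.2%.

70.2%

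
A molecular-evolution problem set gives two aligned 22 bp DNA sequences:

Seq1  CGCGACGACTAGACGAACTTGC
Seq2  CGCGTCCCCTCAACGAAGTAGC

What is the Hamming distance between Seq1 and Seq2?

Mismatches occur at site 5 (A→T), site 7 (G→C), site 8 (A→C), site 11 (A→C), site 12 (G→A), site 18 (C→G), site 20 (T→A).
That gives 7 mismatches out of 22 aligned sites, so the Hamming distance is 7.

7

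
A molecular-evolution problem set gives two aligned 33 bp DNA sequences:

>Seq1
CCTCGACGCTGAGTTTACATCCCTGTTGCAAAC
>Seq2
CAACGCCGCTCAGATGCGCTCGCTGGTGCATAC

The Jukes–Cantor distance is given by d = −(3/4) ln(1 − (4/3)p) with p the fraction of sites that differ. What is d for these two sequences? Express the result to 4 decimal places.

Mismatches occur at site 2 (C/A), site 3 (T/A), site 6 (A/C), site 11 (G/C), site 14 (T/A), site 16 (T/G), site 17 (A/C), site 18 (C/G), site 19 (A/C), site 22 (C/G), site 26 (T/G), site 31 (A/T).
p = 12/33 = 0.363636.
d = −0.75 · ln(1 − (4/3)·0.363636) = −0.75 · ln(0.515152) = −0.75 · (-0.663293) = 0.4975.

0.4975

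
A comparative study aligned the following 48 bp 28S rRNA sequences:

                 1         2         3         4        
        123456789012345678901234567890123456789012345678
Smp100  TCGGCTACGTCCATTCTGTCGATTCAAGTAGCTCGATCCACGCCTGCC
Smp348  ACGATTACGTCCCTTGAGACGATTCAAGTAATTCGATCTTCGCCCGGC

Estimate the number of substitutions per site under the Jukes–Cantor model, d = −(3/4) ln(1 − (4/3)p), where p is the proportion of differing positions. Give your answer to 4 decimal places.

0.3360

Mismatches occur at site 1 (T/A), site 4 (G/A), site 5 (C/T), site 13 (A/C), site 16 (C/G), site 17 (T/A), site 19 (T/A), site 31 (G/A), site 32 (C/T), site 39 (C/T), site 40 (A/T), site 45 (T/C), site 47 (C/G).
p = 13/48 = 0.270833.
d = −0.75 · ln(1 − (4/3)·0.270833) = −0.75 · ln(0.638889) = −0.75 · (-0.448025) = 0.3360.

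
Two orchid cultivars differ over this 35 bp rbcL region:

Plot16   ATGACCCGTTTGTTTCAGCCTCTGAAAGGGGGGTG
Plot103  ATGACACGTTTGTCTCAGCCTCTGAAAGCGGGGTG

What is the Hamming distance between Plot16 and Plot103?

3

Mismatches occur at site 6 (C↔A), site 14 (T↔C), site 29 (G↔C).
That gives 3 mismatches out of 35 aligned sites, so the Hamming distance is 3.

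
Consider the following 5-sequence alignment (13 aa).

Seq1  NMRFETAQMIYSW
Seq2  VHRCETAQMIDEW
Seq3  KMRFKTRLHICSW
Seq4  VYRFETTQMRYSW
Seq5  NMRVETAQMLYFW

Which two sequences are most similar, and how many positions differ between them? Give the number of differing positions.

Pairwise Hamming distances:
  Seq1 vs Seq2: 5
  Seq1 vs Seq3: 6
  Seq1 vs Seq4: 4
  Seq1 vs Seq5: 3
  Seq2 vs Seq3: 9
  Seq2 vs Seq4: 6
  Seq2 vs Seq5: 6
  Seq3 vs Seq4: 8
  Seq3 vs Seq5: 9
  Seq4 vs Seq5: 6
The smallest is 3, between Seq1 and Seq5.

3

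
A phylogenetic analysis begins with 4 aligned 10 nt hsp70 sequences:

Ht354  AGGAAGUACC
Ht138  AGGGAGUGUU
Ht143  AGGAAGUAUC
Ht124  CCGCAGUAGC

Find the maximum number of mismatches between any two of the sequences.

Pairwise Hamming distances:
  Ht354 vs Ht138: 4
  Ht354 vs Ht143: 1
  Ht354 vs Ht124: 4
  Ht138 vs Ht143: 3
  Ht138 vs Ht124: 6
  Ht143 vs Ht124: 4
The largest is 6, between Ht138 and Ht124.

6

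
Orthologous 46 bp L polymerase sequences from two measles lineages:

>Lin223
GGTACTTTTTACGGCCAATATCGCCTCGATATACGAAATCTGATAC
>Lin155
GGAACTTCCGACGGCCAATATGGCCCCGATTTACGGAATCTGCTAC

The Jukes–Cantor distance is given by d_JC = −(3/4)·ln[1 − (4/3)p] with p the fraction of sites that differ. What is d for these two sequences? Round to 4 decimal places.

0.2267

Differing sites — 3:T/A; 8:T/C; 9:T/C; 10:T/G; 22:C/G; 26:T/C; 31:A/T; 36:A/G; 43:A/C.
p = 9/46 = 0.195652.
d = −0.75 · ln(1 − (4/3)·0.195652) = −0.75 · ln(0.739131) = −0.75 · (-0.302280) = 0.2267.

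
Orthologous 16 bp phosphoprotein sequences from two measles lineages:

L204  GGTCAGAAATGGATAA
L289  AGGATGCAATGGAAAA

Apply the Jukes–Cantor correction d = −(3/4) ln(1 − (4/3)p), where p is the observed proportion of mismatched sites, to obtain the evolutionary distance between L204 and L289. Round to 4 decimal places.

0.5199

Differing sites — 1:G/A; 3:T/G; 4:C/A; 5:A/T; 7:A/C; 14:T/A.
p = 6/16 = 0.375000.
d = −0.75 · ln(1 − (4/3)·0.375000) = −0.75 · ln(0.500000) = −0.75 · (-0.693147) = 0.5199.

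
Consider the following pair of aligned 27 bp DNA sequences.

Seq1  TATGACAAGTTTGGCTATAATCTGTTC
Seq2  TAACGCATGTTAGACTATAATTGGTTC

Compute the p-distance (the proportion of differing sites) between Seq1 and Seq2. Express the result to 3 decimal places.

0.296

Mismatches occur at site 3 (T↔A), site 4 (G↔C), site 5 (A↔G), site 8 (A↔T), site 12 (T↔A), site 14 (G↔A), site 22 (C↔T), site 23 (T↔G).
There are 8 differences over 27 sites, so p = 8/27 = 0.296.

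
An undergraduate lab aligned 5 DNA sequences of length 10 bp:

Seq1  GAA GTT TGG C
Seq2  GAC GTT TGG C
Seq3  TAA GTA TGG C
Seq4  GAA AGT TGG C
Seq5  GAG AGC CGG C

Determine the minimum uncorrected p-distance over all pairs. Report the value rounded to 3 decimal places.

Pairwise Hamming distances:
  Seq1 vs Seq2: 1
  Seq1 vs Seq3: 2
  Seq1 vs Seq4: 2
  Seq1 vs Seq5: 5
  Seq2 vs Seq3: 3
  Seq2 vs Seq4: 3
  Seq2 vs Seq5: 5
  Seq3 vs Seq4: 4
  Seq3 vs Seq5: 6
  Seq4 vs Seq5: 3
The smallest is 1 mismatch, between Seq1 and Seq2; p = 1/10 = 0.100.

0.100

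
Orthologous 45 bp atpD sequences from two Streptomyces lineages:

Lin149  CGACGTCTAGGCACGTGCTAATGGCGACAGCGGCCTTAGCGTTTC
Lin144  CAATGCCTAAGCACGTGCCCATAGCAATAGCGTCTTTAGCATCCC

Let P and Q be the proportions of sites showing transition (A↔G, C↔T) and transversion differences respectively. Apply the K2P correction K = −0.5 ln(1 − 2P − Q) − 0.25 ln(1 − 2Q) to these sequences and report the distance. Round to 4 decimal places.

0.4544

The sequences differ at positions 2 (G/A, transition), 4 (C/T, transition), 6 (T/C, transition), 10 (G/A, transition), 19 (T/C, transition), 20 (A/C, transversion), 23 (G/A, transition), 26 (G/A, transition), 28 (C/T, transition), 33 (G/T, transversion), 35 (C/T, transition), 41 (G/A, transition), 43 (T/C, transition), 44 (T/C, transition).
Of the 14 differences, 12 transitions and 2 transversions over 45 sites: P = 12/45 = 0.266667, Q = 2/45 = 0.044444.
d = −0.5·ln(0.422222) − 0.25·ln(0.911112) = −0.5·(-0.862224) − 0.25·(-0.093089) = 0.4544.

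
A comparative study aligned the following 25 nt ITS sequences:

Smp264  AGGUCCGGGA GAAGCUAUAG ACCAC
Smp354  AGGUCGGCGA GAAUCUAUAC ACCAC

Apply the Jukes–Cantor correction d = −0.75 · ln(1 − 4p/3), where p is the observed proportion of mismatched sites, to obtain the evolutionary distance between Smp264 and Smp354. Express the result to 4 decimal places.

0.1800

Differing sites — 6:C/G; 8:G/C; 14:G/U; 20:G/C.
p = 4/25 = 0.160000.
d = −0.75 · ln(1 − (4/3)·0.160000) = −0.75 · ln(0.786667) = −0.75 · (-0.239950) = 0.1800.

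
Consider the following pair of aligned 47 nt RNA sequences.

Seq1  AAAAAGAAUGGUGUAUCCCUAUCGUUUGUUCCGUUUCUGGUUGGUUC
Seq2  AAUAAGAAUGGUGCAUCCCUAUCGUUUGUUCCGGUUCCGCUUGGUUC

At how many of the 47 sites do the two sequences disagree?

Mismatches occur at site 3 (A/U), site 14 (U/C), site 34 (U/G), site 38 (U/C), site 40 (G/C).
That gives 5 mismatches out of 47 aligned sites, so the Hamming distance is 5.

5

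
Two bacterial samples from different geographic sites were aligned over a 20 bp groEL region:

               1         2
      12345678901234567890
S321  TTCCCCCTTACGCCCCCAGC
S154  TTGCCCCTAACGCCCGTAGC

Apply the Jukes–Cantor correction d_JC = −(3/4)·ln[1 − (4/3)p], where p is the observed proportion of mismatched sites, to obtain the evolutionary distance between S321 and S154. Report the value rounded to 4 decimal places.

The sequences differ at positions 3 (C/G), 9 (T/A), 16 (C/G), 17 (C/T).
p = 4/20 = 0.200000.
d = −0.75 · ln(1 − (4/3)·0.200000) = −0.75 · ln(0.733333) = −0.75 · (-0.310155) = 0.2326.

0.2326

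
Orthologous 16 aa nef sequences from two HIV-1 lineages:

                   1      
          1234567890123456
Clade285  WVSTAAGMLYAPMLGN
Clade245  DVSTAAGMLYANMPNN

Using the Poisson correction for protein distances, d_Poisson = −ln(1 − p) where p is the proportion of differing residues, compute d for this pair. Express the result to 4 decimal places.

Differing sites — 1:W/D; 12:P/N; 14:L/P; 15:G/N.
p = 4/16 = 0.250000.
d = −ln(1 − 0.250000) = −ln(0.750000) = 0.2877.

0.2877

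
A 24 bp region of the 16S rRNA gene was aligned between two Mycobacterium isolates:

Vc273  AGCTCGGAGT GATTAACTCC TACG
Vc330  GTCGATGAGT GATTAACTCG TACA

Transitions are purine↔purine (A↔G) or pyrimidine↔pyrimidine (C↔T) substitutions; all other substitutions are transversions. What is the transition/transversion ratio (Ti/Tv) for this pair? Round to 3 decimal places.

0.400

Differing sites — 1:A/G (Ti); 2:G/T (Tv); 4:T/G (Tv); 5:C/A (Tv); 6:G/T (Tv); 20:C/G (Tv); 24:G/A (Ti).
Of the 7 differences, 2 transitions and 5 transversions, so Ti/Tv = 2/5 = 0.400.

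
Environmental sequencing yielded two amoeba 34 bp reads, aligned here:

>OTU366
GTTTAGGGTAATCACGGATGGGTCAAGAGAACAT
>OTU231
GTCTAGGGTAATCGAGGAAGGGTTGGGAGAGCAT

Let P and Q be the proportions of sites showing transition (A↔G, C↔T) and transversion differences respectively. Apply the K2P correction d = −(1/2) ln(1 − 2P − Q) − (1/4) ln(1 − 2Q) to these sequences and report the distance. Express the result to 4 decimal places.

0.2966

The sequences differ at positions 3 (T/C, transition), 14 (A/G, transition), 15 (C/A, transversion), 19 (T/A, transversion), 24 (C/T, transition), 25 (A/G, transition), 26 (A/G, transition), 31 (A/G, transition).
Of the 8 differences, 6 transitions and 2 transversions over 34 sites: P = 6/34 = 0.176471, Q = 2/34 = 0.058824.
d = −0.5·ln(0.588234) − 0.25·ln(0.882352) = −0.5·(-0.530630) − 0.25·(-0.125164) = 0.2966.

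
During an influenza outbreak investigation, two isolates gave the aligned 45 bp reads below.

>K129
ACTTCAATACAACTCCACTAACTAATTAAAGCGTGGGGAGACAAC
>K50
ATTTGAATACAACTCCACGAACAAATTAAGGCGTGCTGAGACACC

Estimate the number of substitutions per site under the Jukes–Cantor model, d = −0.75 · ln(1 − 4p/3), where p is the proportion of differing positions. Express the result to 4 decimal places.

0.2029

Mismatches occur at site 2 (C/T), site 5 (C/G), site 19 (T/G), site 23 (T/A), site 30 (A/G), site 36 (G/C), site 37 (G/T), site 44 (A/C).
p = 8/45 = 0.177778.
d = −0.75 · ln(1 − (4/3)·0.177778) = −0.75 · ln(0.762963) = −0.75 · (-0.270546) = 0.2029.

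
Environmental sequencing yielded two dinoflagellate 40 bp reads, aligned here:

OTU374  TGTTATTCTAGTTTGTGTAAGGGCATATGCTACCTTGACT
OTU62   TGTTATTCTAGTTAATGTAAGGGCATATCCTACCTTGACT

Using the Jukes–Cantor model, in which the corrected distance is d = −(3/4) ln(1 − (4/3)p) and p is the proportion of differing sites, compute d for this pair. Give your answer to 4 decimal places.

The sequences differ at positions 14 (T/A), 15 (G/A), 29 (G/C).
p = 3/40 = 0.075000.
d = −0.75 · ln(1 − (4/3)·0.075000) = −0.75 · ln(0.900000) = −0.75 · (-0.105361) = 0.0790.

0.0790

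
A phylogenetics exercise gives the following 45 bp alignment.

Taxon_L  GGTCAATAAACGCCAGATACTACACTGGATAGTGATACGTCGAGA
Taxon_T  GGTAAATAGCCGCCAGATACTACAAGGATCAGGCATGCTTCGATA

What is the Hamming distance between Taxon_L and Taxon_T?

Differing sites — 4:C/A; 9:A/G; 10:A/C; 25:C/A; 26:T/G; 28:G/A; 29:A/T; 30:T/C; 33:T/G; 34:G/C; 37:A/G; 39:G/T; 44:G/T.
That gives 13 mismatches out of 45 aligned sites, so the Hamming distance is 13.

13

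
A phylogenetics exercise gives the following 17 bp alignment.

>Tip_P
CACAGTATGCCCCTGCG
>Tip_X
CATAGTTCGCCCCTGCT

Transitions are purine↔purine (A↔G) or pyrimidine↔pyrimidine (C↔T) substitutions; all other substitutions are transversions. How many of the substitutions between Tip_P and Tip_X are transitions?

2

The sequences differ at positions 3 (C/T, transition), 7 (A/T, transversion), 8 (T/C, transition), 17 (G/T, transversion).
Of the 4 differences, 2 transitions and 2 transversions, so the answer is 2.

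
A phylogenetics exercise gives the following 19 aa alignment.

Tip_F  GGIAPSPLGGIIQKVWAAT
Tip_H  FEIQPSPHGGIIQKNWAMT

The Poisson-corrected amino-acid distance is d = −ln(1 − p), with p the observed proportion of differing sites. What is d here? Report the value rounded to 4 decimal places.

Mismatches occur at site 1 (G/F), site 2 (G/E), site 4 (A/Q), site 8 (L/H), site 15 (V/N), site 18 (A/M).
p = 6/19 = 0.315789.
d = −ln(1 − 0.315789) = −ln(0.684211) = 0.3795.

0.3795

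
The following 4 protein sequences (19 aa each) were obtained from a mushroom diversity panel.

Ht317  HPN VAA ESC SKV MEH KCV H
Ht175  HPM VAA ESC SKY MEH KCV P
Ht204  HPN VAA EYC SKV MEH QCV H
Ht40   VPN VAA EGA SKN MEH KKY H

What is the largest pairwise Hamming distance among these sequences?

Pairwise Hamming distances:
  Ht317 vs Ht175: 3
  Ht317 vs Ht204: 2
  Ht317 vs Ht40: 6
  Ht175 vs Ht204: 5
  Ht175 vs Ht40: 8
  Ht204 vs Ht40: 7
The largest is 8, between Ht175 and Ht40.

8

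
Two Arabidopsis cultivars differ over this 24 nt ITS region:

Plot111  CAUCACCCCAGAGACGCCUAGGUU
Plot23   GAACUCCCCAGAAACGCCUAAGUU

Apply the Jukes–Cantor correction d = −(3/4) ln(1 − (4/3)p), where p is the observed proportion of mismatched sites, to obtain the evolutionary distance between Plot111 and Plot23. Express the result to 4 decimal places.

0.2441

Differing sites — 1:C/G; 3:U/A; 5:A/U; 13:G/A; 21:G/A.
p = 5/24 = 0.208333.
d = −0.75 · ln(1 − (4/3)·0.208333) = −0.75 · ln(0.722223) = −0.75 · (-0.325421) = 0.2441.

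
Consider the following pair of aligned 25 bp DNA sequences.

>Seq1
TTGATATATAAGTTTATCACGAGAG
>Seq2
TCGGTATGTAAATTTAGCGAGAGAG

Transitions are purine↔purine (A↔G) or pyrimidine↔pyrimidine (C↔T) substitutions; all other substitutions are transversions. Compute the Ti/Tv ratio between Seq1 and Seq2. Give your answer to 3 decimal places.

The sequences differ at positions 2 (T/C, transition), 4 (A/G, transition), 8 (A/G, transition), 12 (G/A, transition), 17 (T/G, transversion), 19 (A/G, transition), 20 (C/A, transversion).
Of the 7 differences, 5 transitions and 2 transversions, so Ti/Tv = 5/2 = 2.500.

2.500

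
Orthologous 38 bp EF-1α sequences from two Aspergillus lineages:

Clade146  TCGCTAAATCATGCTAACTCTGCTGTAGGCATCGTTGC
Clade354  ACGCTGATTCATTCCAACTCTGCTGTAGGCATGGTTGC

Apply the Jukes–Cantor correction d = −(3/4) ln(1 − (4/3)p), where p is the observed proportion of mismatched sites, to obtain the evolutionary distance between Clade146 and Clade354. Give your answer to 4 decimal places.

The sequences differ at positions 1 (T/A), 6 (A/G), 8 (A/T), 13 (G/T), 15 (T/C), 33 (C/G).
p = 6/38 = 0.157895.
d = −0.75 · ln(1 − (4/3)·0.157895) = −0.75 · ln(0.789473) = −0.75 · (-0.236390) = 0.1773.

0.1773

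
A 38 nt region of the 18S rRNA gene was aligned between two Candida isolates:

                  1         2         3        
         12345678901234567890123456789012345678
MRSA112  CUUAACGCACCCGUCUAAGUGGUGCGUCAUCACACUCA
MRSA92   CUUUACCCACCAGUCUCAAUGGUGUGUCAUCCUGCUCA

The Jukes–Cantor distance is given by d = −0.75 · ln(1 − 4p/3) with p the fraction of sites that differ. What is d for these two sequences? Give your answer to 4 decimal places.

Mismatches occur at site 4 (A→U), site 7 (G→C), site 12 (C→A), site 17 (A→C), site 19 (G→A), site 25 (C→U), site 32 (A→C), site 33 (C→U), site 34 (A→G).
p = 9/38 = 0.236842.
d = −0.75 · ln(1 − (4/3)·0.236842) = −0.75 · ln(0.684211) = −0.75 · (-0.379489) = 0.2846.

0.2846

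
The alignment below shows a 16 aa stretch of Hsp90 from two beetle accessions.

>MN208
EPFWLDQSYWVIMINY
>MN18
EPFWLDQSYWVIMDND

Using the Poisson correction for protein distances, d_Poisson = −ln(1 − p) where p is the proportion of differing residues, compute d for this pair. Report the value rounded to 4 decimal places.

0.1335

Differing sites — 14:I/D; 16:Y/D.
p = 2/16 = 0.125000.
d = −ln(1 − 0.125000) = −ln(0.875000) = 0.1335.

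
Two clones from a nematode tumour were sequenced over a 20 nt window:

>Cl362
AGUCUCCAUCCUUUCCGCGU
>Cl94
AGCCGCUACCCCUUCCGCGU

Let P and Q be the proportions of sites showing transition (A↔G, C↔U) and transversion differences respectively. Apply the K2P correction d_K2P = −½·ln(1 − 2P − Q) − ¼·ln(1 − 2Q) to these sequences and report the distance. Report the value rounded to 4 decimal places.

0.3253

The sequences differ at positions 3 (U/C, transition), 5 (U/G, transversion), 7 (C/U, transition), 9 (U/C, transition), 12 (U/C, transition).
Of the 5 differences, 4 transitions and 1 transversion over 20 sites: P = 4/20 = 0.200000, Q = 1/20 = 0.050000.
d = −0.5·ln(0.550000) − 0.25·ln(0.900000) = −0.5·(-0.597837) − 0.25·(-0.105361) = 0.3253.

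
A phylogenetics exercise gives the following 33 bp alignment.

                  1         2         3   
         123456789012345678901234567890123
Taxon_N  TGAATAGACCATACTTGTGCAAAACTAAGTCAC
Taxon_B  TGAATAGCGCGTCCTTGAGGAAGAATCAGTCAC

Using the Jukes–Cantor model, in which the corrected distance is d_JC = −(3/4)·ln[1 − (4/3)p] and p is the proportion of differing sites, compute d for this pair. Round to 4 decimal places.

0.3390

Differing sites — 8:A/C; 9:C/G; 11:A/G; 13:A/C; 18:T/A; 20:C/G; 23:A/G; 25:C/A; 27:A/C.
p = 9/33 = 0.272727.
d = −0.75 · ln(1 − (4/3)·0.272727) = −0.75 · ln(0.636364) = −0.75 · (-0.451985) = 0.3390.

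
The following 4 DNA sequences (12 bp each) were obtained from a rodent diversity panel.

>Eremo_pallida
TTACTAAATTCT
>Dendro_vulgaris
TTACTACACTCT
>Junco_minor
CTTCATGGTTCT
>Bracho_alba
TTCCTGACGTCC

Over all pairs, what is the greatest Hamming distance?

Pairwise Hamming distances:
  Eremo_pallida vs Dendro_vulgaris: 2
  Eremo_pallida vs Junco_minor: 6
  Eremo_pallida vs Bracho_alba: 5
  Dendro_vulgaris vs Junco_minor: 7
  Dendro_vulgaris vs Bracho_alba: 6
  Junco_minor vs Bracho_alba: 8
The largest is 8, between Junco_minor and Bracho_alba.

8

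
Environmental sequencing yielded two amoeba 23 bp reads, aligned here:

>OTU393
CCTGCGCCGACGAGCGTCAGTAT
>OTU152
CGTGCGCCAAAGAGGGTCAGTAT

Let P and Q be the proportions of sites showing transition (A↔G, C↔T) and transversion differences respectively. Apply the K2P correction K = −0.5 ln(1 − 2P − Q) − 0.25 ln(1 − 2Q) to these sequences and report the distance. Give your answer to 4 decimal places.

Mismatches occur at site 2 (C→G, transversion), site 9 (G→A, transition), site 11 (C→A, transversion), site 15 (C→G, transversion).
Of the 4 differences, 1 transition and 3 transversions over 23 sites: P = 1/23 = 0.043478, Q = 3/23 = 0.130435.
d = −0.5·ln(0.782609) − 0.25·ln(0.739130) = −0.5·(-0.245122) − 0.25·(-0.302281) = 0.1981.

0.1981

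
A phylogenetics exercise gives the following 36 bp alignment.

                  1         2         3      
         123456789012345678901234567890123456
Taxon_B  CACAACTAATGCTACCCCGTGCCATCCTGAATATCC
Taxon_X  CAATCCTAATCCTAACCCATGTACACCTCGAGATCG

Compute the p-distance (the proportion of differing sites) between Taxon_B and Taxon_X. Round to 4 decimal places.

0.3889

Mismatches occur at site 3 (C/A), site 4 (A/T), site 5 (A/C), site 11 (G/C), site 15 (C/A), site 19 (G/A), site 22 (C/T), site 23 (C/A), site 24 (A/C), site 25 (T/A), site 29 (G/C), site 30 (A/G), site 32 (T/G), site 36 (C/G).
There are 14 differences over 36 sites, so p = 14/36 = 0.3889.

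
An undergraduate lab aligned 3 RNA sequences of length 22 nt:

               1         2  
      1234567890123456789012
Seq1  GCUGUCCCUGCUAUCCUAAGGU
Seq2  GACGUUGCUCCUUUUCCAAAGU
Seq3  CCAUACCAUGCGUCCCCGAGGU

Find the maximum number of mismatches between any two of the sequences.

14

Pairwise Hamming distances:
  Seq1 vs Seq2: 9
  Seq1 vs Seq3: 10
  Seq2 vs Seq3: 14
The largest is 14, between Seq2 and Seq3.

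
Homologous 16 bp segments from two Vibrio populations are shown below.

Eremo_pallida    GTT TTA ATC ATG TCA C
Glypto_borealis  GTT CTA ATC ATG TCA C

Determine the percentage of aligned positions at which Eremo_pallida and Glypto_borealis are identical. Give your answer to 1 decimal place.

93.8%

A single mismatch occurs at site 4 (T/C).
15 of the 16 sites match, so the percent identity is 15/16 × 100 = 93.8%.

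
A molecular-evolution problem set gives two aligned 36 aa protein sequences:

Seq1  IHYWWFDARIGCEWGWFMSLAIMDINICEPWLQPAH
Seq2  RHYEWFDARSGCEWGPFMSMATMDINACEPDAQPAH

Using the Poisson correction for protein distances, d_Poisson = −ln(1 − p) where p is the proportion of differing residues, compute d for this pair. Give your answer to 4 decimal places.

0.2877

The sequences differ at positions 1 (I/R), 4 (W/E), 10 (I/S), 16 (W/P), 20 (L/M), 22 (I/T), 27 (I/A), 31 (W/D), 32 (L/A).
p = 9/36 = 0.250000.
d = −ln(1 − 0.250000) = −ln(0.750000) = 0.2877.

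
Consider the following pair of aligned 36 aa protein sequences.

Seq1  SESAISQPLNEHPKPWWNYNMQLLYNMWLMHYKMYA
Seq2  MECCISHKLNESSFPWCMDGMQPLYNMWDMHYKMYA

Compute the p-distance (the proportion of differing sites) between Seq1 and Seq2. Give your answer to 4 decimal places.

0.3889

Mismatches occur at site 1 (S/M), site 3 (S/C), site 4 (A/C), site 7 (Q/H), site 8 (P/K), site 12 (H/S), site 13 (P/S), site 14 (K/F), site 17 (W/C), site 18 (N/M), site 19 (Y/D), site 20 (N/G), site 23 (L/P), site 29 (L/D).
There are 14 differences over 36 sites, so p = 14/36 = 0.3889.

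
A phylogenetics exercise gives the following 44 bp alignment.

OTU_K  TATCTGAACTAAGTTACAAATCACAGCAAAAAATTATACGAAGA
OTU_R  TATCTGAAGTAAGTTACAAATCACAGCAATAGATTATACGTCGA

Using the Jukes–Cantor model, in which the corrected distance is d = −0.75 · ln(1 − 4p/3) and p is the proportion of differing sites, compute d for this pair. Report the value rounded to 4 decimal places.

Mismatches occur at site 9 (C/G), site 30 (A/T), site 32 (A/G), site 41 (A/T), site 42 (A/C).
p = 5/44 = 0.113636.
d = −0.75 · ln(1 − (4/3)·0.113636) = −0.75 · ln(0.848485) = −0.75 · (-0.164303) = 0.1232.

0.1232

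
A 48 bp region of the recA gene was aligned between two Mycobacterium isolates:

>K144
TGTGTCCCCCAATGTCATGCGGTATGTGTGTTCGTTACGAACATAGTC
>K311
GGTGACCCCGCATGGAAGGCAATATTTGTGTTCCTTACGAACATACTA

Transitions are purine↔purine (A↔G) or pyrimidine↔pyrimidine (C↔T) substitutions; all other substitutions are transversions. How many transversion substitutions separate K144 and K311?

The sequences differ at positions 1 (T/G, transversion), 5 (T/A, transversion), 10 (C/G, transversion), 11 (A/C, transversion), 15 (T/G, transversion), 16 (C/A, transversion), 18 (T/G, transversion), 21 (G/A, transition), 22 (G/A, transition), 26 (G/T, transversion), 34 (G/C, transversion), 46 (G/C, transversion), 48 (C/A, transversion).
Of the 13 differences, 2 transitions and 11 transversions, so the answer is 11.

11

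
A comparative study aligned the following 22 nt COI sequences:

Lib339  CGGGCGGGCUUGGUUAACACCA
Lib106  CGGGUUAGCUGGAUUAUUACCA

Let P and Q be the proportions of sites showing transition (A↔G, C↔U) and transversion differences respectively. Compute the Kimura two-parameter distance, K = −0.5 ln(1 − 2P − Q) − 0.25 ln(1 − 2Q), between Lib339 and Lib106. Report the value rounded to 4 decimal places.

0.4262

The sequences differ at positions 5 (C/U, transition), 6 (G/U, transversion), 7 (G/A, transition), 11 (U/G, transversion), 13 (G/A, transition), 17 (A/U, transversion), 18 (C/U, transition).
Of the 7 differences, 4 transitions and 3 transversions over 22 sites: P = 4/22 = 0.181818, Q = 3/22 = 0.136364.
d = −0.5·ln(0.500000) − 0.25·ln(0.727272) = −0.5·(-0.693147) − 0.25·(-0.318455) = 0.4262.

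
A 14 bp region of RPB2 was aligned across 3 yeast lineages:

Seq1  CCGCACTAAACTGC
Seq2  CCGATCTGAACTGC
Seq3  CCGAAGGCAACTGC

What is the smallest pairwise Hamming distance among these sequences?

Pairwise Hamming distances:
  Seq1 vs Seq2: 3
  Seq1 vs Seq3: 4
  Seq2 vs Seq3: 4
The smallest is 3, between Seq1 and Seq2.

3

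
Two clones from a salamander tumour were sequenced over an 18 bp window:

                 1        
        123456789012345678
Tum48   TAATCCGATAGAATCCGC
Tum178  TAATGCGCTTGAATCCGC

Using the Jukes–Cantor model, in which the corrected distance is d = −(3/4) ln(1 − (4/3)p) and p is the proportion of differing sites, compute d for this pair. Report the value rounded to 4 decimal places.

The sequences differ at positions 5 (C/G), 8 (A/C), 10 (A/T).
p = 3/18 = 0.166667.
d = −0.75 · ln(1 − (4/3)·0.166667) = −0.75 · ln(0.777777) = −0.75 · (-0.251315) = 0.1885.

0.1885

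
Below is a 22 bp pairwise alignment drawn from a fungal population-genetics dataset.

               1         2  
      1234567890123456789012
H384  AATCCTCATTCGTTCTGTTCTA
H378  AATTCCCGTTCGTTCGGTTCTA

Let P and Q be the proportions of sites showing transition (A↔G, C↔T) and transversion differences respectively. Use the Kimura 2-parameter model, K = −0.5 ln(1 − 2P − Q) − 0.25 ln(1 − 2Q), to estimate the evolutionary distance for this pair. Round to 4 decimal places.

0.2153

Differing sites — 4:C/T (Ti); 6:T/C (Ti); 8:A/G (Ti); 16:T/G (Tv).
Of the 4 differences, 3 transitions and 1 transversion over 22 sites: P = 3/22 = 0.136364, Q = 1/22 = 0.045455.
d = −0.5·ln(0.681817) − 0.25·ln(0.909090) = −0.5·(-0.382994) − 0.25·(-0.095311) = 0.2153.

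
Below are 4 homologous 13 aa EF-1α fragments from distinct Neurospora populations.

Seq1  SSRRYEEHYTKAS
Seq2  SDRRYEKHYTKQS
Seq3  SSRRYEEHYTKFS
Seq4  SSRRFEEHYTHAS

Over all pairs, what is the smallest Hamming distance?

Pairwise Hamming distances:
  Seq1 vs Seq2: 3
  Seq1 vs Seq3: 1
  Seq1 vs Seq4: 2
  Seq2 vs Seq3: 3
  Seq2 vs Seq4: 5
  Seq3 vs Seq4: 3
The smallest is 1, between Seq1 and Seq3.

1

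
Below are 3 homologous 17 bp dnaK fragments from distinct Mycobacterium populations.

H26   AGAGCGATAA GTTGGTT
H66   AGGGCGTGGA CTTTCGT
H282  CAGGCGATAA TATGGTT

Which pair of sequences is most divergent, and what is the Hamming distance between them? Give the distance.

Pairwise Hamming distances:
  H26 vs H66: 8
  H26 vs H282: 5
  H66 vs H282: 10
The largest is 10, between H66 and H282.

10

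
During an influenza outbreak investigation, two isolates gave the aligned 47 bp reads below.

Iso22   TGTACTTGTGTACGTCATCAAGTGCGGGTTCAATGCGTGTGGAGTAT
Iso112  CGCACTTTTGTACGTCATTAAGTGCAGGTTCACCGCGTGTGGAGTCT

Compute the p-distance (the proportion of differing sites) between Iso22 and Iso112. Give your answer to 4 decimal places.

Mismatches occur at site 1 (T→C), site 3 (T→C), site 8 (G→T), site 19 (C→T), site 26 (G→A), site 33 (A→C), site 34 (T→C), site 46 (A→C).
There are 8 differences over 47 sites, so p = 8/47 = 0.1702.

0.1702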